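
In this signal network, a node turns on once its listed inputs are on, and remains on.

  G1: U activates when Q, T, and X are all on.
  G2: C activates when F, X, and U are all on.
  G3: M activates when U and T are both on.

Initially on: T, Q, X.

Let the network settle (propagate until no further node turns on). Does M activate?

Yes

Q, T, and X are on, so U activates (G1).
G3: U and T on → M on.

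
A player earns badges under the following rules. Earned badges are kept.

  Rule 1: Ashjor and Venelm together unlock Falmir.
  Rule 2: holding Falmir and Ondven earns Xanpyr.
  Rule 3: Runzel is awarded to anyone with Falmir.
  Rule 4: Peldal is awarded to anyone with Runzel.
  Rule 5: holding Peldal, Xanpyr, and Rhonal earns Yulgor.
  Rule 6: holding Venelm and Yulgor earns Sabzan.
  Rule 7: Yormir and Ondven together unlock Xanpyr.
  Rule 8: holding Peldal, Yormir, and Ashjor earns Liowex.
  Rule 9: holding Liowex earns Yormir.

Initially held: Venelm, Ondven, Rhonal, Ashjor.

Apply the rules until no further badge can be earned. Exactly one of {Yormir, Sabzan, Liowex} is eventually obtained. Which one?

With Ashjor and Venelm, Falmir is earned (Rule 1).
With Falmir, Runzel is earned (Rule 3).
With Falmir and Ondven, Xanpyr is earned (Rule 2).
With Runzel, Peldal is earned (Rule 4).
With Peldal, Xanpyr, and Rhonal, Yulgor is earned (Rule 5).
With Venelm and Yulgor, Sabzan is earned (Rule 6).
Yormir would need Liowex (Rule 9), but Liowex is never earned. Liowex would need Peldal, Yormir, and Ashjor (Rule 8), but Yormir is never earned.

Sabzan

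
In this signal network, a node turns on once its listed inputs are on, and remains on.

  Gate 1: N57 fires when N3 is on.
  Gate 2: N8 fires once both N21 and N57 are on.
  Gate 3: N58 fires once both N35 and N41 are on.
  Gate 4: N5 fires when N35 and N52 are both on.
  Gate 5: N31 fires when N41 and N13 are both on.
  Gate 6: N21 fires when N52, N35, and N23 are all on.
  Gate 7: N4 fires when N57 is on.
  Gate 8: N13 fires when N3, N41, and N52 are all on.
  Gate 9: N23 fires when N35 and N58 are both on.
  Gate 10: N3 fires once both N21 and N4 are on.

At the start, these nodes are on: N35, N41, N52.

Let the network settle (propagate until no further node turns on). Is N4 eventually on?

N4 would need N57 (Gate 7), but N57 never turns on.

No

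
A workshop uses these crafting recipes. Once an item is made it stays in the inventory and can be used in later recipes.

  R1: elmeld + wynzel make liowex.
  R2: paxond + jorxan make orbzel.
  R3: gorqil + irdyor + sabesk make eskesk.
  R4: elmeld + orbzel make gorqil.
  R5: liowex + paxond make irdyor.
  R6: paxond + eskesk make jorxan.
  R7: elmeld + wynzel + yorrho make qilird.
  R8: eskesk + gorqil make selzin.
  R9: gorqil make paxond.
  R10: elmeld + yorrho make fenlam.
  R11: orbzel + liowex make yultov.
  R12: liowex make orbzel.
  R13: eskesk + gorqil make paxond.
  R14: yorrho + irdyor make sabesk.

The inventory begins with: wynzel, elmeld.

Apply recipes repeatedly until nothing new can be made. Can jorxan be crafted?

No

jorxan would need paxond and eskesk (R6), but eskesk is never obtained.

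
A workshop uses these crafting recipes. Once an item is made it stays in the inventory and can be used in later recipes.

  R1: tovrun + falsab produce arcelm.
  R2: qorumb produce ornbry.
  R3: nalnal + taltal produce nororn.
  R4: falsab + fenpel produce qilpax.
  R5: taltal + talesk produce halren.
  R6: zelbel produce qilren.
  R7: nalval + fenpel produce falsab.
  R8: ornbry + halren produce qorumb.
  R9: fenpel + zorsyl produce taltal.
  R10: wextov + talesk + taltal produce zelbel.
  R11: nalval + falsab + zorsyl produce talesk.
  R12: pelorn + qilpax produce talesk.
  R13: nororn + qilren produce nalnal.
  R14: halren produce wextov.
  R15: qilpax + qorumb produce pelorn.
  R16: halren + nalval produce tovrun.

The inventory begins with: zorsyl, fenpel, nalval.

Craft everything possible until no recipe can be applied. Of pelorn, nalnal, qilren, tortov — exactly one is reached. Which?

qilren

Using R7, nalval and fenpel make falsab.
fenpel + zorsyl → taltal (R9).
nalval + falsab + zorsyl → talesk (R11).
taltal + talesk → halren (R5).
Using R14, halren makes wextov.
Using R10, wextov, talesk, and taltal make zelbel.
Using R6, zelbel makes qilren.
pelorn would need qilpax and qorumb (R15), but qorumb is never obtained. nalnal would need nororn and qilren (R13), but nororn is never obtained. No rule produces tortov, and it is not given.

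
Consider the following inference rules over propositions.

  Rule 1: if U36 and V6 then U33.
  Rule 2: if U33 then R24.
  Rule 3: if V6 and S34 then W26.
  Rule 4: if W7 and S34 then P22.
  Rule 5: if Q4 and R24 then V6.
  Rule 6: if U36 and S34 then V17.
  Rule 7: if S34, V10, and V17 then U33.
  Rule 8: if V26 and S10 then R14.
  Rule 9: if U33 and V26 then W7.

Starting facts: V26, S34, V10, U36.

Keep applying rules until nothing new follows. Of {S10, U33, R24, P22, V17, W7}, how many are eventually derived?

5

From U36 and S34, Rule 6 gives V17.
From S34, V10, and V17, Rule 7 gives U33.
From U33 and V26, Rule 9 gives W7.
From U33, Rule 2 gives R24.
W7 and S34 hold, so P22 follows (Rule 4).
No rule produces S10, and it is not given.
U33: reached.
R24: reached.
P22: reached.
V17: reached.
W7: reached.
Reached: U33, R24, P22, V17, and W7 — 5 of the 6.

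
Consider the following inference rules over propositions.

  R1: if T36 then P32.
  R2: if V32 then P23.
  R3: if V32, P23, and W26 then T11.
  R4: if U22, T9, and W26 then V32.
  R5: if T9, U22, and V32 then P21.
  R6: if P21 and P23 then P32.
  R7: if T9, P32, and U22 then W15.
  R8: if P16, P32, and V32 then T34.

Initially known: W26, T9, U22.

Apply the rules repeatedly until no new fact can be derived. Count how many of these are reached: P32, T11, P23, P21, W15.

From U22, T9, and W26, R4 gives V32.
From T9, U22, and V32, R5 gives P21.
V32 holds, so P23 follows (R2).
V32, P23, and W26 hold, so T11 follows (R3).
P21 and P23 hold, so P32 follows (R6).
T9, P32, and U22 hold, so W15 follows (R7).
P32: reached.
T11: reached.
P23: reached.
P21: reached.
W15: reached.
All 5 are reached.

5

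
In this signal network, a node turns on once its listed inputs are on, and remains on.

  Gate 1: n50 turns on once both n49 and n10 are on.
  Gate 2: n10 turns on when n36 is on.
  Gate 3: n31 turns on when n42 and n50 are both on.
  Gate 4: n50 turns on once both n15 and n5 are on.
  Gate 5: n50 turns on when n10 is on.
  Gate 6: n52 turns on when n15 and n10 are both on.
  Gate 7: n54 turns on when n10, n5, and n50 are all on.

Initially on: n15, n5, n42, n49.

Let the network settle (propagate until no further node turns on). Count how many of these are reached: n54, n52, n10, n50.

Gate 4: n15 and n5 on → n50 on.
n54 would need n10, n5, and n50 (Gate 7), but n10 never turns on.
n52 would need n15 and n10 (Gate 6), but n10 never turns on.
n10 would need n36 (Gate 2), but n36 never turns on.
n50: reached.
Reached: n50 — 1 of the 4.

1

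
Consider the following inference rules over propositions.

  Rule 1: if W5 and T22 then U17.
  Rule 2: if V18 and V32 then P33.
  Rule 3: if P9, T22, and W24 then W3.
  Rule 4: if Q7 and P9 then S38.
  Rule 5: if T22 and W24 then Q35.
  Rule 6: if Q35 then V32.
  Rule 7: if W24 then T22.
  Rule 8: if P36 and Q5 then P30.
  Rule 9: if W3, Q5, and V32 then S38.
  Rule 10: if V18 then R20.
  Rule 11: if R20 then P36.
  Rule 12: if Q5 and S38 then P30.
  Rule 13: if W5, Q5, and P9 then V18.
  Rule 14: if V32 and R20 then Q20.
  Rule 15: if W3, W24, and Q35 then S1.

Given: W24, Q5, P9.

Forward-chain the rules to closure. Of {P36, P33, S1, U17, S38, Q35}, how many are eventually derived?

W24 holds, so T22 follows (Rule 7).
P9, T22, and W24 hold, so W3 follows (Rule 3).
T22 and W24 hold, so Q35 follows (Rule 5).
From W3, W24, and Q35, Rule 15 gives S1.
From Q35, Rule 6 gives V32.
From W3, Q5, and V32, Rule 9 gives S38.
P36 would need R20 (Rule 11), but R20 is never established.
P33 would need V18 and V32 (Rule 2), but V18 is never established.
S1: reached.
U17 would need W5 and T22 (Rule 1), but W5 is never established.
S38: reached.
Q35: reached.
Reached: S1, S38, and Q35 — 3 of the 6.

3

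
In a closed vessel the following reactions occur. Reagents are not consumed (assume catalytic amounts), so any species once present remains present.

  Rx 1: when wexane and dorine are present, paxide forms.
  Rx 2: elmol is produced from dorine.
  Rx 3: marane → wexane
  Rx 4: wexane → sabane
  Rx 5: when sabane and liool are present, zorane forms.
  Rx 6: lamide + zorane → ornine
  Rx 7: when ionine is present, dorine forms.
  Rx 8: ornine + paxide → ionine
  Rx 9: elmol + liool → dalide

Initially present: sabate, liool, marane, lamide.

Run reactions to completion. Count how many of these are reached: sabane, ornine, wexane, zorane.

marane present → wexane forms (Rx 3).
wexane present → sabane forms (Rx 4).
sabane and liool present → zorane forms (Rx 5).
lamide and zorane present → ornine forms (Rx 6).
sabane: reached.
ornine: reached.
wexane: reached.
zorane: reached.
All 4 are reached.

4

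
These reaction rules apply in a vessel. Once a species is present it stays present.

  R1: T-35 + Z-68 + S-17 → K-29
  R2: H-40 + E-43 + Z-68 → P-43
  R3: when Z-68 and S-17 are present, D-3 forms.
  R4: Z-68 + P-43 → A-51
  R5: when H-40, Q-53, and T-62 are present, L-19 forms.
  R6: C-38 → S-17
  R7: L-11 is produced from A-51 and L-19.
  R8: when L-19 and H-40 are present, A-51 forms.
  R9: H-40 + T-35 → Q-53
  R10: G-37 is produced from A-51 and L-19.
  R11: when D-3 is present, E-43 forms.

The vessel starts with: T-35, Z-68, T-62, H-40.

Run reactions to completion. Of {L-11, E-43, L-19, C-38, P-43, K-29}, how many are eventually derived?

H-40 and T-35 present → Q-53 forms (R9).
H-40, Q-53, and T-62 present → L-19 forms (R5).
L-19 and H-40 present → A-51 forms (R8).
A-51 and L-19 present → L-11 forms (R7).
L-11: reached.
E-43 would need D-3 (R11), but D-3 never forms.
L-19: reached.
No rule produces C-38, and it is not given.
P-43 would need H-40, E-43, and Z-68 (R2), but E-43 never forms.
K-29 would need T-35, Z-68, and S-17 (R1), but S-17 never forms.
Reached: L-11 and L-19 — 2 of the 6.

2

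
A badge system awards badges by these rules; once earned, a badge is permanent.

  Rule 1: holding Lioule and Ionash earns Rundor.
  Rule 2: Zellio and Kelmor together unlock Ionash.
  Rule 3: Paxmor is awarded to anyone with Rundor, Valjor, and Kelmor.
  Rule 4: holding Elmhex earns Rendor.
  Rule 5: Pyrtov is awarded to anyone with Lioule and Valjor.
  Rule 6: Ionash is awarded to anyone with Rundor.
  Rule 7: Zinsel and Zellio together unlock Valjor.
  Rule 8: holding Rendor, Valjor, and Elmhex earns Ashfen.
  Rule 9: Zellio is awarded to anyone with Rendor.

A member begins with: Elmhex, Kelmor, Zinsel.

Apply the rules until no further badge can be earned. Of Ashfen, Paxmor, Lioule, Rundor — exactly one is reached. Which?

Ashfen

With Elmhex, Rendor is earned (Rule 4).
With Rendor, Zellio is earned (Rule 9).
With Zinsel and Zellio, Valjor is earned (Rule 7).
With Rendor, Valjor, and Elmhex, Ashfen is earned (Rule 8).
Paxmor would need Rundor, Valjor, and Kelmor (Rule 3), but Rundor is never earned. Rundor would need Lioule and Ionash (Rule 1), but Lioule is never earned. No rule produces Lioule, and it is not given.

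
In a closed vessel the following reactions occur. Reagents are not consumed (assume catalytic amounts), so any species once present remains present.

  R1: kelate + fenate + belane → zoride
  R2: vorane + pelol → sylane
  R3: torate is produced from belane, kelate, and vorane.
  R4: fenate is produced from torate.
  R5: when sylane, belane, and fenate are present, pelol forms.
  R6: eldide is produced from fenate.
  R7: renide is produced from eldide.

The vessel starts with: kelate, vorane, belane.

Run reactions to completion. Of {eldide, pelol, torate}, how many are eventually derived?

2

belane, kelate, and vorane present → torate forms (R3).
torate present → fenate forms (R4).
fenate present → eldide forms (R6).
eldide: reached.
pelol would need sylane, belane, and fenate (R5), but sylane never forms.
torate: reached.
Reached: eldide and torate — 2 of the 3.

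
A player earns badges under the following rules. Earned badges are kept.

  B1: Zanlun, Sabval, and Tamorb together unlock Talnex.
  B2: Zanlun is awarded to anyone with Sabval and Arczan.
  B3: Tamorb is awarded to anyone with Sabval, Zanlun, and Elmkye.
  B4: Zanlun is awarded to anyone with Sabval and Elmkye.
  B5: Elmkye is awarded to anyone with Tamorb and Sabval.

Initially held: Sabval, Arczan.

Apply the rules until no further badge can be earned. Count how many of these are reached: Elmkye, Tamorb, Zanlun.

1

With Sabval and Arczan, Zanlun is earned (B2).
Elmkye would need Tamorb and Sabval (B5), but Tamorb is never earned.
Tamorb would need Sabval, Zanlun, and Elmkye (B3), but Elmkye is never earned.
Zanlun: reached.
Reached: Zanlun — 1 of the 3.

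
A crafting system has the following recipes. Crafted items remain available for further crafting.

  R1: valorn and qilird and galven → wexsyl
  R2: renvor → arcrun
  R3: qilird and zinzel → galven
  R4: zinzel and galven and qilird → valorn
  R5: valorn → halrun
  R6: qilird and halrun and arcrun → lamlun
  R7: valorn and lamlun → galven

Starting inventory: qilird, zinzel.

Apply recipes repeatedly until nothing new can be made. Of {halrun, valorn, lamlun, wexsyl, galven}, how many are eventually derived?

4

Using R3, qilird and zinzel make galven.
Using R4, zinzel, galven, and qilird make valorn.
Using R1, valorn, qilird, and galven make wexsyl.
Using R5, valorn makes halrun.
halrun: reached.
valorn: reached.
lamlun would need qilird, halrun, and arcrun (R6), but arcrun is never obtained.
wexsyl: reached.
galven: reached.
Reached: halrun, valorn, wexsyl, and galven — 4 of the 5.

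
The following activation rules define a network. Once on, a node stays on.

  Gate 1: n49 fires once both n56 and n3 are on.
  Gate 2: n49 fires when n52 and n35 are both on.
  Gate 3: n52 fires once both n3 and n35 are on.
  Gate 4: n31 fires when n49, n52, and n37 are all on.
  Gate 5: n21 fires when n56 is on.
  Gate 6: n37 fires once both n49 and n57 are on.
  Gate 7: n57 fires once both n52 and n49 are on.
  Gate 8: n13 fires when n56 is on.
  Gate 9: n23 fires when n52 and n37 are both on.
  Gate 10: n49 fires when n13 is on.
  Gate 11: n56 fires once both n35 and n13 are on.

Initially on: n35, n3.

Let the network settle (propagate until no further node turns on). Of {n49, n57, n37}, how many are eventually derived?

n3 and n35 are on, so n52 fires (Gate 3).
Gate 2: n52 and n35 on → n49 on.
Gate 7: n52 and n49 on → n57 on.
n49 and n57 are on, so n37 fires (Gate 6).
n49: reached.
n57: reached.
n37: reached.
All 3 are reached.

3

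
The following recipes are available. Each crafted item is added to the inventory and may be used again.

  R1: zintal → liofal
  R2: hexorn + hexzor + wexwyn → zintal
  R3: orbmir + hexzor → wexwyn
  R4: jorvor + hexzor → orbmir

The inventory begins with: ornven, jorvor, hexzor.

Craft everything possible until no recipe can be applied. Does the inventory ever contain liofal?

liofal would need zintal (R1), but zintal is never obtained.

No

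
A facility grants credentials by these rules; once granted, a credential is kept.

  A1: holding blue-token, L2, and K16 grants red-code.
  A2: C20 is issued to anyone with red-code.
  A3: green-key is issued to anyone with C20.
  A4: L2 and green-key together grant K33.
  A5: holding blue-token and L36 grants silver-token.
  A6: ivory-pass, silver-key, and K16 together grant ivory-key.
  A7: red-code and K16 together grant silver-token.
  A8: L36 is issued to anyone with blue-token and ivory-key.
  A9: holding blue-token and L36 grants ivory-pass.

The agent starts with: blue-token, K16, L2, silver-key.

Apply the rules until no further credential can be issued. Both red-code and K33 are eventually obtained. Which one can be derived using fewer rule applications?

red-code: Holding blue-token, L2, and K16 grants red-code (A1). [1 rule application]
K33: Holding blue-token, L2, and K16 grants red-code (A1). Holding red-code grants C20 (A2). Holding C20 grants green-key (A3). Holding L2 and green-key grants K33 (A4). [4 rule applications]
red-code needs fewer.

red-code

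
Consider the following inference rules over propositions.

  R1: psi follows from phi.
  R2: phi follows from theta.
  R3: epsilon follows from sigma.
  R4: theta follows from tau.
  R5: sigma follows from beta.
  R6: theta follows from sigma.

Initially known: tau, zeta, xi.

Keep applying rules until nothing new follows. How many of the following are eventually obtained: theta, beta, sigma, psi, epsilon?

tau holds, so theta follows (R4).
theta holds, so phi follows (R2).
From phi, R1 gives psi.
theta: reached.
No rule produces beta, and it is not given.
sigma would need beta (R5), but beta is never established.
psi: reached.
epsilon would need sigma (R3), but sigma is never established.
Reached: theta and psi — 2 of the 5.

2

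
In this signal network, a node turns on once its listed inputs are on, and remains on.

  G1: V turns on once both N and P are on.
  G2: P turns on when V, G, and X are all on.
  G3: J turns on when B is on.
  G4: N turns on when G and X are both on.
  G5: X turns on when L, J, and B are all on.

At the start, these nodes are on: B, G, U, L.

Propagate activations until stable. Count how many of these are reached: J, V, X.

G3: B on → J on.
L, J, and B are on, so X turns on (G5).
J: reached.
V would need N and P (G1), but P never turns on.
X: reached.
Reached: J and X — 2 of the 3.

2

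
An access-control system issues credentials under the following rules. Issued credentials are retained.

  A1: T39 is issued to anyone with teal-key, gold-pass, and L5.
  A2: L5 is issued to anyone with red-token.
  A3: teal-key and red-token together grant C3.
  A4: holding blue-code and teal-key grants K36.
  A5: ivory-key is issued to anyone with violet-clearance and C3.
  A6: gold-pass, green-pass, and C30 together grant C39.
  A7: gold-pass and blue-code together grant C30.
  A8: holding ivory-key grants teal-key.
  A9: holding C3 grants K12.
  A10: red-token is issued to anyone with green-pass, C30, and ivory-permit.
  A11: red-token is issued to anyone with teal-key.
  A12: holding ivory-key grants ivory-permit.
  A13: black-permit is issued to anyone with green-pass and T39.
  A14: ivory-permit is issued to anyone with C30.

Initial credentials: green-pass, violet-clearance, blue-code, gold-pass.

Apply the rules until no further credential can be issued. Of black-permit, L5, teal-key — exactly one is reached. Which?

Holding gold-pass and blue-code grants C30 (A7).
Holding C30 grants ivory-permit (A14).
Holding green-pass, C30, and ivory-permit grants red-token (A10).
Holding red-token grants L5 (A2).
black-permit would need green-pass and T39 (A13), but T39 is never granted. teal-key would need ivory-key (A8), but ivory-key is never granted.

L5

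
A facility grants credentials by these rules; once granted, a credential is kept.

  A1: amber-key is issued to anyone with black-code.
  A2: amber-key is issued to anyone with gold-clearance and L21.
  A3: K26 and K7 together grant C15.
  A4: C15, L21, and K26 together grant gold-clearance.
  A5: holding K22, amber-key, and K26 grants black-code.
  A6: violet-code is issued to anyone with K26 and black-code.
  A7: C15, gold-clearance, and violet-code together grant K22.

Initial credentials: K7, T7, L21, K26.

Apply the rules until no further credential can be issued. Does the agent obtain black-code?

No

black-code would need K22, amber-key, and K26 (A5), but K22 is never granted.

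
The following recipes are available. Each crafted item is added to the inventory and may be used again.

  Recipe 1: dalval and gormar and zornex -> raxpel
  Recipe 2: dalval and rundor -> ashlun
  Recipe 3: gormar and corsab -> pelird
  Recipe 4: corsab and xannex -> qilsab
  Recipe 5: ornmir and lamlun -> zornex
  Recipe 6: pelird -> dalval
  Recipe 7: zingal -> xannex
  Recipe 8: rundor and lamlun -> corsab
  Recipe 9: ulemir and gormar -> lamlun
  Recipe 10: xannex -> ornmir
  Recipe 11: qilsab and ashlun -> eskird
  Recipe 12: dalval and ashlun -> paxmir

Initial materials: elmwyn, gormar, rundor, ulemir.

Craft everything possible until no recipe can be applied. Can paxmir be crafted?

Yes

ulemir and gormar -> lamlun (Recipe 9).
rundor and lamlun -> corsab (Recipe 8).
gormar and corsab -> pelird (Recipe 3).
Using Recipe 6, pelird makes dalval.
Using Recipe 2, dalval and rundor make ashlun.
dalval and ashlun -> paxmir (Recipe 12).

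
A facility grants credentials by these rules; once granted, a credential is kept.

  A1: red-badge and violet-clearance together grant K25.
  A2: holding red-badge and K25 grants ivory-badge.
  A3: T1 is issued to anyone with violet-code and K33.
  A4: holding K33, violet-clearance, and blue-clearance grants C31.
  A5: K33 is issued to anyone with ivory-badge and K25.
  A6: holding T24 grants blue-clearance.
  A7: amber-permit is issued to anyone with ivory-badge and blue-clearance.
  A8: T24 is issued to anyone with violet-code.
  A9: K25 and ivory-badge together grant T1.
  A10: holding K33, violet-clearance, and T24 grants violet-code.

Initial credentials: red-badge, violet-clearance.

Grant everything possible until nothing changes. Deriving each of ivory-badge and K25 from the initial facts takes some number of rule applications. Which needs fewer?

K25: Holding red-badge and violet-clearance grants K25 (A1). [1 rule application]
ivory-badge: Holding red-badge and violet-clearance grants K25 (A1). Holding red-badge and K25 grants ivory-badge (A2). [2 rule applications]
K25 needs fewer.

K25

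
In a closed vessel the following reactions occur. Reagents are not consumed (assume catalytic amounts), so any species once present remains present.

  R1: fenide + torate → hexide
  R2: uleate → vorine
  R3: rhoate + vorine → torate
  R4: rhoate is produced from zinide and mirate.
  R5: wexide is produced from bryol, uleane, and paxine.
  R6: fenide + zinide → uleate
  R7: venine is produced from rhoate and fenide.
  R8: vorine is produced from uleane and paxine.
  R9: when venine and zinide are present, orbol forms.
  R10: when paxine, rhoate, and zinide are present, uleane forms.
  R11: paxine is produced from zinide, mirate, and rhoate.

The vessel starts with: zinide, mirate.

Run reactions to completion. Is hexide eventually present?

hexide would need fenide and torate (R1), but fenide never forms.

No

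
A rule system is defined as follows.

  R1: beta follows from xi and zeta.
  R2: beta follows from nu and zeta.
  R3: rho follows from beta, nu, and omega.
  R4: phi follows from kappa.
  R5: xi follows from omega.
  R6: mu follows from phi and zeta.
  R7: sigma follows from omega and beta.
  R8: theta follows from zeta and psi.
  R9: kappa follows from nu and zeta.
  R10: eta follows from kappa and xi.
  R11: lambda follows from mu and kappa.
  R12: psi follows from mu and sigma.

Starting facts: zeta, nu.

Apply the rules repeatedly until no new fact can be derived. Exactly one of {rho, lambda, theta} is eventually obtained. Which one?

lambda

From nu and zeta, R9 gives kappa.
kappa holds, so phi follows (R4).
From phi and zeta, R6 gives mu.
mu and kappa hold, so lambda follows (R11).
theta would need zeta and psi (R8), but psi is never established. rho would need beta, nu, and omega (R3), but omega is never established.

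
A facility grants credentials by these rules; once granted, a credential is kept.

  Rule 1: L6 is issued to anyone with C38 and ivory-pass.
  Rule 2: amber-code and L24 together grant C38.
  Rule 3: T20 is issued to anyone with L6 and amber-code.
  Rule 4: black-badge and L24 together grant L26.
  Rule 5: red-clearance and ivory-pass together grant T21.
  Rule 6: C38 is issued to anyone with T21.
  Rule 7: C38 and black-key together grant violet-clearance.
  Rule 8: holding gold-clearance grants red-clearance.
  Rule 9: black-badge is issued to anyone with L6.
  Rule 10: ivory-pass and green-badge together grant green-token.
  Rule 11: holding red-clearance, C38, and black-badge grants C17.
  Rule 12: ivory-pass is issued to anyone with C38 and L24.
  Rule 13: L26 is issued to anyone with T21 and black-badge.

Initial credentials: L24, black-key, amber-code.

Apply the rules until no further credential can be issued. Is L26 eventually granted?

Holding amber-code and L24 grants C38 (Rule 2).
Holding C38 and L24 grants ivory-pass (Rule 12).
Holding C38 and ivory-pass grants L6 (Rule 1).
Holding L6 grants black-badge (Rule 9).
Holding black-badge and L24 grants L26 (Rule 4).

Yes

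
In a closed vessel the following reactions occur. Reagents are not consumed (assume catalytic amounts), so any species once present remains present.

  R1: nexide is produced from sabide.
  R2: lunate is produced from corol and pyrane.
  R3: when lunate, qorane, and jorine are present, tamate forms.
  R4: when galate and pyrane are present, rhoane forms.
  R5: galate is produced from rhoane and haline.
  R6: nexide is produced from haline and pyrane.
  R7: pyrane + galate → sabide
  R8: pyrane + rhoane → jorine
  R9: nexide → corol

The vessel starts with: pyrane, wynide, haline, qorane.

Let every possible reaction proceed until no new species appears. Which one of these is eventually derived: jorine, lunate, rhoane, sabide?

haline and pyrane present → nexide forms (R6).
nexide present → corol forms (R9).
corol and pyrane present → lunate forms (R2).
rhoane would need galate and pyrane (R4), but galate never forms. sabide would need pyrane and galate (R7), but galate never forms. jorine would need pyrane and rhoane (R8), but rhoane never forms.

lunate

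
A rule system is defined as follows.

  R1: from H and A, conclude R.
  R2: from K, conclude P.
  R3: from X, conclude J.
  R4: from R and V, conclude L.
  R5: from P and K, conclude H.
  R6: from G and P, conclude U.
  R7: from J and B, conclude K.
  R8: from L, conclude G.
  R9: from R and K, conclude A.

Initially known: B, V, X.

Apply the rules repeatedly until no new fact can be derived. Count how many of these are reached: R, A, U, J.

1

From X, R3 gives J.
R would need H and A (R1), but A is never established.
A would need R and K (R9), but R is never established.
U would need G and P (R6), but G is never established.
J: reached.
Reached: J — 1 of the 4.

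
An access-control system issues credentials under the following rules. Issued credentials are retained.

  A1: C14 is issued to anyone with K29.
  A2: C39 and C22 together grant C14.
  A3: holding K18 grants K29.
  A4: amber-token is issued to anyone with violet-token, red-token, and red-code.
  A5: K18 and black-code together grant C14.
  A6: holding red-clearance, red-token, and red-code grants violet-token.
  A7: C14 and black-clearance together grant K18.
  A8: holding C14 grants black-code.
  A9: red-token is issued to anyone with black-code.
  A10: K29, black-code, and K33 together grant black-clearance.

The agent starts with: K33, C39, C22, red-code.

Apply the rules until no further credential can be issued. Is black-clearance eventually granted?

black-clearance would need K29, black-code, and K33 (A10), but K29 is never granted.

No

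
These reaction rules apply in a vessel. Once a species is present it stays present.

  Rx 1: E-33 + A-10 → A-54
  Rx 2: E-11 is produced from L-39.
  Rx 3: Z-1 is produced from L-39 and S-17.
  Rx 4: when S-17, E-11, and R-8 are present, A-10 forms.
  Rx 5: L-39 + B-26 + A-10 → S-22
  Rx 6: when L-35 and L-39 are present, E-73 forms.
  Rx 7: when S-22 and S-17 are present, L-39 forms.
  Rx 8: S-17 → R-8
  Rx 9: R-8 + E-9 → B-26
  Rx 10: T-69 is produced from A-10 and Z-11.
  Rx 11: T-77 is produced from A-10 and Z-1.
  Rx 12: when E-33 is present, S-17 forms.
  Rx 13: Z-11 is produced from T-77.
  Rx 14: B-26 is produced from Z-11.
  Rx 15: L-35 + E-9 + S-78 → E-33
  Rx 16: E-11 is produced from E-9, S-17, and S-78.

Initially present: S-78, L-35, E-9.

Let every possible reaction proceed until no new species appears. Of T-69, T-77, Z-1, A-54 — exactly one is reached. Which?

A-54

L-35, E-9, and S-78 present → E-33 forms (Rx 15).
E-33 present → S-17 forms (Rx 12).
E-9, S-17, and S-78 present → E-11 forms (Rx 16).
S-17 present → R-8 forms (Rx 8).
S-17, E-11, and R-8 present → A-10 forms (Rx 4).
E-33 and A-10 present → A-54 forms (Rx 1).
Z-1 would need L-39 and S-17 (Rx 3), but L-39 never forms. T-69 would need A-10 and Z-11 (Rx 10), but Z-11 never forms. T-77 would need A-10 and Z-1 (Rx 11), but Z-1 never forms.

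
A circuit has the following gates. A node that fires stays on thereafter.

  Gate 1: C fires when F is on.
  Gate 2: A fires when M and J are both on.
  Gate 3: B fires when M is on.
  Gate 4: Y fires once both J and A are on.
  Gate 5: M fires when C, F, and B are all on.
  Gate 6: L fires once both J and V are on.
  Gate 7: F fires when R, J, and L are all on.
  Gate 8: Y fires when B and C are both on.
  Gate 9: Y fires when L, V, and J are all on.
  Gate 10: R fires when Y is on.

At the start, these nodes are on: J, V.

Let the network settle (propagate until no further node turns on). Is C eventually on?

Yes

J and V are on, so L fires (Gate 6).
L, V, and J are on, so Y fires (Gate 9).
Y is on, so R fires (Gate 10).
Gate 7: R, J, and L on → F on.
Gate 1: F on → C on.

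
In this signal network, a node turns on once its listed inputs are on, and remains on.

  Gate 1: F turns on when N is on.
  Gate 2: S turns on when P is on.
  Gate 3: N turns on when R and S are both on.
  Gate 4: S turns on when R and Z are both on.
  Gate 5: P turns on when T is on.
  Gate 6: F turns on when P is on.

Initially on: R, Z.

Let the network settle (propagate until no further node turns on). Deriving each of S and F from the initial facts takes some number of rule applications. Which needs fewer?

S

S: R and Z are on, so S turns on (Gate 4). [1 rule application]
F: Gate 4: R and Z on → S on. R and S are on, so N turns on (Gate 3). Gate 1: N on → F on. [3 rule applications]
S needs fewer.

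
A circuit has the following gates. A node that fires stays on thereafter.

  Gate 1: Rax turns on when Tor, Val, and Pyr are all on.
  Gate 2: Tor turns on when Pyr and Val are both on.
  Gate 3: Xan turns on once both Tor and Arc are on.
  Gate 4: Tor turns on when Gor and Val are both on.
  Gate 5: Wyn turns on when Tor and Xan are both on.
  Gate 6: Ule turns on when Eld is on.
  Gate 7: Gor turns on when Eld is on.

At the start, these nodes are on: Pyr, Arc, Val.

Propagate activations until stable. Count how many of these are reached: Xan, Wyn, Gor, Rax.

Pyr and Val are on, so Tor turns on (Gate 2).
Gate 1: Tor, Val, and Pyr on → Rax on.
Tor and Arc are on, so Xan turns on (Gate 3).
Tor and Xan are on, so Wyn turns on (Gate 5).
Xan: reached.
Wyn: reached.
Gor would need Eld (Gate 7), but Eld never turns on.
Rax: reached.
Reached: Xan, Wyn, and Rax — 3 of the 4.

3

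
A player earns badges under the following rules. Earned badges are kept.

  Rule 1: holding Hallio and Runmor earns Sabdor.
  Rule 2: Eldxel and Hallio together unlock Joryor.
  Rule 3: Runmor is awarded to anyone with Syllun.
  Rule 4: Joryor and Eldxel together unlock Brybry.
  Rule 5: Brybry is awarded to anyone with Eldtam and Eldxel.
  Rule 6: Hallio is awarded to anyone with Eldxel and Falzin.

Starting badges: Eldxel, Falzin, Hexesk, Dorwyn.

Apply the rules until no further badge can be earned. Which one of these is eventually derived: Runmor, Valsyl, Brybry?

Brybry

With Eldxel and Falzin, Hallio is earned (Rule 6).
With Eldxel and Hallio, Joryor is earned (Rule 2).
With Joryor and Eldxel, Brybry is earned (Rule 4).
No rule produces Valsyl, and it is not given. Runmor would need Syllun (Rule 3), but Syllun is never earned.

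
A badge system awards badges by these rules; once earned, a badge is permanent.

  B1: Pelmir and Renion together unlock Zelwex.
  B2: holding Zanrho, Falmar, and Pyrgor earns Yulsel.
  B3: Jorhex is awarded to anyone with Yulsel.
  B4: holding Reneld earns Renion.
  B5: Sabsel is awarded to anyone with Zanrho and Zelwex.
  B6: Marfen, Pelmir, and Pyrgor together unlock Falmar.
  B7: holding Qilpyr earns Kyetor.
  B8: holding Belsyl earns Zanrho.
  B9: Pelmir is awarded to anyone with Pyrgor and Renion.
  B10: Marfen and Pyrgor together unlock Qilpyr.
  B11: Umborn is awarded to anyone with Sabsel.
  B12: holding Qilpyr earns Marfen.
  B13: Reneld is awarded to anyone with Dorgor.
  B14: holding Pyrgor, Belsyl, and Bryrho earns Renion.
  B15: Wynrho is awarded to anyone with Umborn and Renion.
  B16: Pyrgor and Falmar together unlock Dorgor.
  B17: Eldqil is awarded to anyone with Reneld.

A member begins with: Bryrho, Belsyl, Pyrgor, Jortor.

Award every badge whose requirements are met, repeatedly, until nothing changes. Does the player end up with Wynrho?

Yes

With Pyrgor, Belsyl, and Bryrho, Renion is earned (B14).
With Belsyl, Zanrho is earned (B8).
With Pyrgor and Renion, Pelmir is earned (B9).
With Pelmir and Renion, Zelwex is earned (B1).
With Zanrho and Zelwex, Sabsel is earned (B5).
With Sabsel, Umborn is earned (B11).
With Umborn and Renion, Wynrho is earned (B15).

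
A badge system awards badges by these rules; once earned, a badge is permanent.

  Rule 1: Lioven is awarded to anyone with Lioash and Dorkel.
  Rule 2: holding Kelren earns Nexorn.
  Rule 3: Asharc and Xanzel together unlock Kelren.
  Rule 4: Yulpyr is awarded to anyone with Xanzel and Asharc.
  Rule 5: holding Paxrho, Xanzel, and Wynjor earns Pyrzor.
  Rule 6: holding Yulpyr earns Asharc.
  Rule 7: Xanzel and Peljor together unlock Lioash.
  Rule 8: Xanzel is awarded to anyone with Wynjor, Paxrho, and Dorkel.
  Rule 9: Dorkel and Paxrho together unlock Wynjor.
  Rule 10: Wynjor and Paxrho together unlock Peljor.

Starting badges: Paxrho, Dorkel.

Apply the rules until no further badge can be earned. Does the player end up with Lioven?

With Dorkel and Paxrho, Wynjor is earned (Rule 9).
With Wynjor, Paxrho, and Dorkel, Xanzel is earned (Rule 8).
With Wynjor and Paxrho, Peljor is earned (Rule 10).
With Xanzel and Peljor, Lioash is earned (Rule 7).
With Lioash and Dorkel, Lioven is earned (Rule 1).

Yes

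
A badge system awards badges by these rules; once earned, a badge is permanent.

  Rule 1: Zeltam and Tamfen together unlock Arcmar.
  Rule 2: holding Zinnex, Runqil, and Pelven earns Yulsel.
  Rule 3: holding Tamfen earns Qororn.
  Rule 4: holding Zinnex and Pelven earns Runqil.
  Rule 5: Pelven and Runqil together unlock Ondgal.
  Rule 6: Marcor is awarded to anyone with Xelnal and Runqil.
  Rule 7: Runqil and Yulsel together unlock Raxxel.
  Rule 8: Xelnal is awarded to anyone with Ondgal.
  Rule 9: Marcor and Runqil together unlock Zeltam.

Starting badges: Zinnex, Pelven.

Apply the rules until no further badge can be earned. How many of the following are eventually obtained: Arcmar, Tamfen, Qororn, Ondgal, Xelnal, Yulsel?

With Zinnex and Pelven, Runqil is earned (Rule 4).
With Zinnex, Runqil, and Pelven, Yulsel is earned (Rule 2).
With Pelven and Runqil, Ondgal is earned (Rule 5).
With Ondgal, Xelnal is earned (Rule 8).
Arcmar would need Zeltam and Tamfen (Rule 1), but Tamfen is never earned.
No rule produces Tamfen, and it is not given.
Qororn would need Tamfen (Rule 3), but Tamfen is never earned.
Ondgal: reached.
Xelnal: reached.
Yulsel: reached.
Reached: Ondgal, Xelnal, and Yulsel — 3 of the 6.

3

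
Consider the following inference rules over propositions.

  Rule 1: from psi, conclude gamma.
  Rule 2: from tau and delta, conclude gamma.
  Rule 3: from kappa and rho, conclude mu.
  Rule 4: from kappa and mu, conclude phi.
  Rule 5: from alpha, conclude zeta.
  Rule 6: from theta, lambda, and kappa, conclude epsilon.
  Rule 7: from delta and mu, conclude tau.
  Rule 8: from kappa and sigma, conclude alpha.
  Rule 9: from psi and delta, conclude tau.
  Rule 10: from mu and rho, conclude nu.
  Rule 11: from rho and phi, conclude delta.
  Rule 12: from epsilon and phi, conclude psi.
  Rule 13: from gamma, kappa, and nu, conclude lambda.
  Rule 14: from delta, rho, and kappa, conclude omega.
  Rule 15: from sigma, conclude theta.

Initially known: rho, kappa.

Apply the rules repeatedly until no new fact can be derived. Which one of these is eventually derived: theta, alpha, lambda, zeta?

From kappa and rho, Rule 3 gives mu.
mu and rho hold, so nu follows (Rule 10).
From kappa and mu, Rule 4 gives phi.
rho and phi hold, so delta follows (Rule 11).
From delta and mu, Rule 7 gives tau.
From tau and delta, Rule 2 gives gamma.
From gamma, kappa, and nu, Rule 13 gives lambda.
theta would need sigma (Rule 15), but sigma is never established. zeta would need alpha (Rule 5), but alpha is never established. alpha would need kappa and sigma (Rule 8), but sigma is never established.

lambda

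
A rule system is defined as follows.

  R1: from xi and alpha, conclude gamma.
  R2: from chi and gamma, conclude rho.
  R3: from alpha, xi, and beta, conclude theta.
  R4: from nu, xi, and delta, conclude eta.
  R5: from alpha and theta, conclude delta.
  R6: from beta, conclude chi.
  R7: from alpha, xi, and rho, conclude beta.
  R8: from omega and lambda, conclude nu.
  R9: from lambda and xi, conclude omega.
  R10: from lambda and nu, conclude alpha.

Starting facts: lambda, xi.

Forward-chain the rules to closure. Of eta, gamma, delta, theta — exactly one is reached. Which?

gamma

From lambda and xi, R9 gives omega.
From omega and lambda, R8 gives nu.
From lambda and nu, R10 gives alpha.
xi and alpha hold, so gamma follows (R1).
delta would need alpha and theta (R5), but theta is never established. theta would need alpha, xi, and beta (R3), but beta is never established. eta would need nu, xi, and delta (R4), but delta is never established.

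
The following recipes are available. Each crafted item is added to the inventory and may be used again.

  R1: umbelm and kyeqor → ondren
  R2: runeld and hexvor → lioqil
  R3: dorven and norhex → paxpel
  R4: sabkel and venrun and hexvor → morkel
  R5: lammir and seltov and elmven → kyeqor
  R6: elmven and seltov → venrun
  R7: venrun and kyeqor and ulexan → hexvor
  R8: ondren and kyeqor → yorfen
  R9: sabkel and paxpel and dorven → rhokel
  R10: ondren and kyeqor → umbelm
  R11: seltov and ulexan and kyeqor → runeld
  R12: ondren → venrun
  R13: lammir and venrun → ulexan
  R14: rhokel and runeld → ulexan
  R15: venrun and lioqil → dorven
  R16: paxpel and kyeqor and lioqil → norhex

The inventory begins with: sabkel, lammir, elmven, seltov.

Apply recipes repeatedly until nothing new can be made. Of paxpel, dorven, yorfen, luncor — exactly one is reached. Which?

Using R5, lammir, seltov, and elmven make kyeqor.
elmven and seltov → venrun (R6).
lammir and venrun → ulexan (R13).
seltov and ulexan and kyeqor → runeld (R11).
venrun and kyeqor and ulexan → hexvor (R7).
runeld and hexvor → lioqil (R2).
venrun and lioqil → dorven (R15).
yorfen would need ondren and kyeqor (R8), but ondren is never obtained. paxpel would need dorven and norhex (R3), but norhex is never obtained. No rule produces luncor, and it is not given.

dorven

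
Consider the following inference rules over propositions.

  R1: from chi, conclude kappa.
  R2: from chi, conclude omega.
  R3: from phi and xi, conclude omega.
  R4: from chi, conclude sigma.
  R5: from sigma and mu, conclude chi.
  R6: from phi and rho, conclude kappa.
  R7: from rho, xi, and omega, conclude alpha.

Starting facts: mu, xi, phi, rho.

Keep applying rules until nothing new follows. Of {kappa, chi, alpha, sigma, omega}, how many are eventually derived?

From phi and rho, R6 gives kappa.
From phi and xi, R3 gives omega.
From rho, xi, and omega, R7 gives alpha.
kappa: reached.
chi would need sigma and mu (R5), but sigma is never established.
alpha: reached.
sigma would need chi (R4), but chi is never established.
omega: reached.
Reached: kappa, alpha, and omega — 3 of the 5.

3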